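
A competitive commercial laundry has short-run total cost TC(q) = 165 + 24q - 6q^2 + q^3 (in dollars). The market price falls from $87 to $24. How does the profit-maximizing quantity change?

Output falls from 7 to 4

MC = 24 - 12q + 3q^2; the shutdown threshold is min AVC = $15 (at q = 3).
With P = $87 above the shutdown price, P = MC gives q = 7.
At P = $24 ≥ min AVC, set P = MC: q = 4. The firm stays open but cuts output.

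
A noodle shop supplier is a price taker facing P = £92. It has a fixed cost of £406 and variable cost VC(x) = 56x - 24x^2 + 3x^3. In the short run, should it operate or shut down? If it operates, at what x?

Produce at x = 6

Variable cost is VC = 56x - 24x^2 + 3x^3, so AVC = VC/x = 56 - 24x + 3x^2 and MC = dTC/dx = 56 - 48x + 9x^2.
AVC is minimized where dAVC/dx = -24 + 6x = 0, at x = 4; min AVC = 56 - 24·4 + 3·4^2 = £8.
Since P = £92 ≥ min AVC = £8, price covers variable cost and the firm should produce.
P = MC gives -36 - 48x + 9x^2 = 0, with roots -2/3 and 6. Take the larger (rising MC): x* = 6.
Check: AVC at x = 6 is £20 ≤ P, so revenue covers variable cost.
Profit = P·x − TC = 92·6 − 526 = £26.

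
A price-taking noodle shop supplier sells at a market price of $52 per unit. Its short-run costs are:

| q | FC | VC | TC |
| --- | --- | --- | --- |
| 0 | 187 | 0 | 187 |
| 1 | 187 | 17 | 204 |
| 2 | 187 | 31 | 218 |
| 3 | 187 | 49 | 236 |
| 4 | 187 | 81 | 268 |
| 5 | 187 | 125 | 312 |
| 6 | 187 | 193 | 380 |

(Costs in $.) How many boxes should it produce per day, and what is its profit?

q = 5; profit = -$52

Tabulate TR − TC: q=0: -187; q=1: -152; q=2: -114; q=3: -80; q=4: -60; q=5: -52; q=6: -68.
Profit is maximized at q = 5. AVC there is 125/5 = $25 ≤ P, so producing beats shutting down (which would give -$187).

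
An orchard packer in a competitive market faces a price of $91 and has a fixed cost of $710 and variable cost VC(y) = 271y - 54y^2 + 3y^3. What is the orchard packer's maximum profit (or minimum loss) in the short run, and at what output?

Profit = -$110 at y = 10

AVC = 271 - 54y + 3y^2; min AVC = $28 at y = 9. Since P = $91 ≥ min AVC, the firm produces.
MC = 271 - 108y + 9y^2. Setting P = MC and taking the root on the rising branch gives y* = 10.
TR = 91·10 = 910. TC = 710 + 310 = 1020. Profit = 910 − 1020 = -$110.
That loss of $110 beats the $710 the firm would lose by shutting down; producing recovers $600 of fixed cost.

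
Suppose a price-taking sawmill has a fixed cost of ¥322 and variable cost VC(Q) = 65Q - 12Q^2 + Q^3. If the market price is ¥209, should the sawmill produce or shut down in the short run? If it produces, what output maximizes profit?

Produce at Q = 12

From TC, MC = TC'(Q) = 65 - 24Q + 3Q^2 and AVC = VC/Q = 65 - 12Q + Q^2.
AVC is minimized where dAVC/dQ = -12 + 2Q = 0, at Q = 6; min AVC = 65 - 12·6 + 6^2 = ¥29.
Because ¥209 ≥ ¥29, revenue can cover variable cost; the firm operates.
Solving P = MC: -144 - 24Q + 3Q^2 = 0 ⇒ Q = -4 or 12. On the upward-sloping branch, Q* = 12.
Check: AVC at Q = 12 is ¥65 ≤ P, so revenue covers variable cost.
Profit = P·Q − TC = 209·12 − 1102 = ¥1406.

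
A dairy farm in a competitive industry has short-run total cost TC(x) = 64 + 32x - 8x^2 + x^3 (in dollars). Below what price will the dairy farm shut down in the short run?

$16 per unit

Short-run supply begins at min AVC. From VC = 32x - 8x^2 + x^3, AVC = 32 - 8x + x^2.
At the minimum of AVC, MC = AVC. MC = 32 - 16x + 3x^2; setting MC = AVC gives 2x^2 - 8x = 0, so x = 4. min AVC = 16.
So the shutdown price is $16.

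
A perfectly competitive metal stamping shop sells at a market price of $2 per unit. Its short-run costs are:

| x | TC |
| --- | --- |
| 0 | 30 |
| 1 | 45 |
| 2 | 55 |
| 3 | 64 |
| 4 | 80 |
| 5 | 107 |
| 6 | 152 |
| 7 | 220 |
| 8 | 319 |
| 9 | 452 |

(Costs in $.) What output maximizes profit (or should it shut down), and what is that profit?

Tabulate TR − TC: x=0: -30; x=1: -43; x=2: -51; x=3: -58; x=4: -72; x=5: -97; x=6: -140; x=7: -206; x=8: -303; x=9: -434.
Profit is highest at x = 0. Equivalently, the lowest AVC in the table is 34/3 ≈ $11.33 at x = 3, and P = $2 falls below it — price never covers variable cost, so the firm shuts down and loses only its fixed cost.

x = 0 (shut down); profit = -$30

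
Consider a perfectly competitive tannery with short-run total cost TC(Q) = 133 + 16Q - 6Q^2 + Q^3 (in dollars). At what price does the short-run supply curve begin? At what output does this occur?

$7 per unit, at Q = 3

The firm shuts down when price falls below the minimum of average variable cost. AVC = VC/Q = 16 - 6Q + Q^2.
dAVC/dQ = -6 + 2Q = 0 gives Q = 3. min AVC = 16 - 6·3 + 3^2 = 7.
So the shutdown price is $7.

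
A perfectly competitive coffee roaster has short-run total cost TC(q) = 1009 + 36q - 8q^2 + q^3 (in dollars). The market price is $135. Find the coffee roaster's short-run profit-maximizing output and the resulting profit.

AVC = 36 - 8q + q^2; min AVC = $20 at q = 4. Since P = $135 ≥ min AVC, the firm produces.
MC = 36 - 16q + 3q^2. Setting P = MC and taking the root on the rising branch gives q* = 9.
TR = 135·9 = 1215. TC = 1009 + 405 = 1414. Profit = 1215 − 1414 = -$199.
By producing, the firm covers all variable cost plus $810 of fixed cost; shutting down would lose the full $1009.

Profit = -$199 at q = 9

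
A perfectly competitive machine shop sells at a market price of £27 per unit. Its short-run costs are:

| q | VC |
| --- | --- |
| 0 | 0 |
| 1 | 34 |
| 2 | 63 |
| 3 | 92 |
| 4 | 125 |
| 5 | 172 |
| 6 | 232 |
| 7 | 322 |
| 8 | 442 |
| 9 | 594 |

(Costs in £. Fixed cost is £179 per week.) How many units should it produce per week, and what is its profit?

q = 0 (shut down); profit = -£179

Compute π = P·q − TC at each output: q=0: -179; q=1: -186; q=2: -188; q=3: -190; q=4: -196; q=5: -216; q=6: -249; q=7: -312; q=8: -405; q=9: -530.
Profit is highest at q = 0. Equivalently, the lowest AVC in the table is 92/3 ≈ £30.67 at q = 3, and P = £27 falls below it — price never covers variable cost, so the firm shuts down and loses only its fixed cost.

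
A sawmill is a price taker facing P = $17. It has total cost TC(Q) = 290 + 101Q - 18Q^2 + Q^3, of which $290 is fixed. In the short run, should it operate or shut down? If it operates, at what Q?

Strip out fixed cost: VC = 101Q - 18Q^2 + Q^3. Then AVC = 101 - 18Q + Q^2 and MC = 101 - 36Q + 3Q^2.
AVC hits its minimum where MC = AVC, at Q = 9, giving min AVC = 101 - 18·9 + 9^2 = $20.
P = $17 lies below min AVC = $20; no output level covers variable cost.
The firm minimizes its loss by shutting down and losing only its fixed cost of $290.

Shut down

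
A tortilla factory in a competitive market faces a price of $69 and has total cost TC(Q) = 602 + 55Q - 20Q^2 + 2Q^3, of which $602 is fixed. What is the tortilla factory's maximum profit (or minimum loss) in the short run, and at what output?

AVC = 55 - 20Q + 2Q^2 has its minimum $5 at Q = 5; price $69 clears that bar, so the firm operates.
MC = 55 - 40Q + 6Q^2. Setting P = MC and taking the root on the rising branch gives Q* = 7.
TR = 69·7 = 483. TC = 602 + 91 = 693. Profit = 483 − 693 = -$210.
By producing, the firm covers all variable cost plus $392 of fixed cost; shutting down would lose the full $602.

Profit = -$210 at Q = 7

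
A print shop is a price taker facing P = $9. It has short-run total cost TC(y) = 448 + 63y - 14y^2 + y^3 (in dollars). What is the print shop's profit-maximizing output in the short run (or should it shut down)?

Shut down

Strip out fixed cost: VC = 63y - 14y^2 + y^3. Then AVC = 63 - 14y + y^2 and MC = 63 - 28y + 3y^2.
The AVC parabola has its vertex at y = 14/2 = 7, where AVC = 63 - 14·7 + 7^2 = $14.
With P < min AVC ($9 < $14), every unit sold adds to the loss.
Best response: produce nothing and absorb the $448 fixed cost.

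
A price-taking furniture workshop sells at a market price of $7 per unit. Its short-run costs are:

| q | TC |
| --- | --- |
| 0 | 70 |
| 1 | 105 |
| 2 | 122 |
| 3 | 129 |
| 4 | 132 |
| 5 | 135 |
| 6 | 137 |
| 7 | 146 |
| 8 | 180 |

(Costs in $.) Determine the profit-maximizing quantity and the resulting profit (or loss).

q = 0 (shut down); profit = -$70

Tabulate TR − TC: q=0: -70; q=1: -98; q=2: -108; q=3: -108; q=4: -104; q=5: -100; q=6: -95; q=7: -97; q=8: -124.
Profit is highest at q = 0. Equivalently, the lowest AVC in the table is 76/7 ≈ $10.86 at q = 7, and P = $7 falls below it — price never covers variable cost, so the firm shuts down and loses only its fixed cost.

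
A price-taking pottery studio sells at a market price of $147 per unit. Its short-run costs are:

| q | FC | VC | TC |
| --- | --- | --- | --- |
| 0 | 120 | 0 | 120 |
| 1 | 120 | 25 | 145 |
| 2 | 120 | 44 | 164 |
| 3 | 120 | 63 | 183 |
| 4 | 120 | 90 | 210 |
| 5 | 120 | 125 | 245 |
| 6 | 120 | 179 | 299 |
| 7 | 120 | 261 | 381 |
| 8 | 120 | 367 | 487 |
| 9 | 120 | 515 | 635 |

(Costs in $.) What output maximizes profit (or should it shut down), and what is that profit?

Profit at each row (π = 147q − TC): q=0: -120; q=1: 2; q=2: 130; q=3: 258; q=4: 378; q=5: 490; q=6: 583; q=7: 648; q=8: 689; q=9: 688.
Profit is maximized at q = 8. AVC there is 367/8 = $45.88 ≤ P, so producing beats shutting down (which would give -$120).

q = 8; profit = $689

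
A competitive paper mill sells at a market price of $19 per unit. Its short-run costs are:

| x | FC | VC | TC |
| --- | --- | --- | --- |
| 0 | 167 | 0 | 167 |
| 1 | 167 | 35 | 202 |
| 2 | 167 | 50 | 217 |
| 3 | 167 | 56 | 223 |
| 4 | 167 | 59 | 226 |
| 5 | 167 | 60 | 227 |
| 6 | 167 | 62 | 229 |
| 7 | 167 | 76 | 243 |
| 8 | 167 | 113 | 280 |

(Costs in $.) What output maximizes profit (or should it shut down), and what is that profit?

x = 7; profit = -$110

Tabulate TR − TC: x=0: -167; x=1: -183; x=2: -179; x=3: -166; x=4: -150; x=5: -132; x=6: -115; x=7: -110; x=8: -128.
Profit is maximized at x = 7. AVC there is 76/7 = $10.86 ≤ P, so producing beats shutting down (which would give -$167).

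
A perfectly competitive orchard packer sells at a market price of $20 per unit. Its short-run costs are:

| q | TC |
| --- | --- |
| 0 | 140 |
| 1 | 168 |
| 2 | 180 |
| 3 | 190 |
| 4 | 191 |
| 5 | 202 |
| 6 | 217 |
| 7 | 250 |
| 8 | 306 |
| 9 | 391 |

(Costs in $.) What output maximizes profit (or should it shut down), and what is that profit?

q = 6; profit = -$97

Compute π = P·q − TC at each output: q=0: -140; q=1: -148; q=2: -140; q=3: -130; q=4: -111; q=5: -102; q=6: -97; q=7: -110; q=8: -146; q=9: -211.
Profit is maximized at q = 6. AVC there is 77/6 = $12.83 ≤ P, so producing beats shutting down (which would give -$140).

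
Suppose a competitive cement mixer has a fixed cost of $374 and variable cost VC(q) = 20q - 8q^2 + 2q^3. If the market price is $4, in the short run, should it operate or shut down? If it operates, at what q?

Strip out fixed cost: VC = 20q - 8q^2 + 2q^3. Then AVC = 20 - 8q + 2q^2 and MC = 20 - 16q + 6q^2.
The AVC parabola has its vertex at q = 8/4 = 2, where AVC = 20 - 8·2 + 2·2^2 = $12.
P = $4 lies below min AVC = $12; no output level covers variable cost.
Best response: produce nothing and absorb the $374 fixed cost.

Shut down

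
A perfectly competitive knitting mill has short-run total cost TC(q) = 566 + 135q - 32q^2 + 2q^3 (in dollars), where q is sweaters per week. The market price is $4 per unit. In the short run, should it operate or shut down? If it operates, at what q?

Strip out fixed cost: VC = 135q - 32q^2 + 2q^3. Then AVC = 135 - 32q + 2q^2 and MC = 135 - 64q + 6q^2.
The AVC parabola has its vertex at q = 32/4 = 8, where AVC = 135 - 32·8 + 2·8^2 = $7.
P = $4 lies below min AVC = $7; no output level covers variable cost.
The firm minimizes its loss by shutting down and losing only its fixed cost of $566.

Shut down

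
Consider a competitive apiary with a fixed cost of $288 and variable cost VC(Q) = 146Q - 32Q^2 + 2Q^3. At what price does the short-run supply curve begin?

$18 per unit

The firm shuts down when price falls below the minimum of average variable cost. AVC = VC/Q = 146 - 32Q + 2Q^2.
At the minimum of AVC, MC = AVC. MC = 146 - 64Q + 6Q^2; setting MC = AVC gives 4Q^2 - 32Q = 0, so Q = 8. min AVC = 18.
The firm shuts down for any P below $18.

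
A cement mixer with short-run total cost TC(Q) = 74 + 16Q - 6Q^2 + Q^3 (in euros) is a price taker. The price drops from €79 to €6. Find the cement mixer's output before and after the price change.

Output falls from 7 to 0 (the firm shuts down)

AVC = 16 - 6Q + Q^2, minimized at Q = 3 where min AVC = €7. MC = 16 - 12Q + 3Q^2.
With P = €79 above the shutdown price, P = MC gives Q = 7.
At P = €6 < min AVC = €7, price no longer covers variable cost at any output, so the firm shuts down: Q = 0.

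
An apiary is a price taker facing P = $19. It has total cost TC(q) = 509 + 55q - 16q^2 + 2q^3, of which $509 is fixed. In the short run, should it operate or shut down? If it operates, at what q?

Shut down

From TC, MC = TC'(q) = 55 - 32q + 6q^2 and AVC = VC/q = 55 - 16q + 2q^2.
AVC hits its minimum where MC = AVC, at q = 4, giving min AVC = 55 - 16·4 + 2·4^2 = $23.
Since P = $19 < min AVC = $23, price fails to cover variable cost at any output.
The firm minimizes its loss by shutting down and losing only its fixed cost of $509.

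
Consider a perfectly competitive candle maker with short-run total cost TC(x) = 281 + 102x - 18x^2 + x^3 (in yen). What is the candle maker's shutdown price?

The firm shuts down when price falls below the minimum of average variable cost. AVC = VC/x = 102 - 18x + x^2.
At the minimum of AVC, MC = AVC. MC = 102 - 36x + 3x^2; setting MC = AVC gives 2x^2 - 18x = 0, so x = 9. min AVC = 21.
For P < ¥21 the firm produces nothing.

¥21 per unit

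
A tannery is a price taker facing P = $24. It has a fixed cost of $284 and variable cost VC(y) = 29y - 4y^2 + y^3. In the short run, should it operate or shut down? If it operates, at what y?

Shut down

Variable cost is VC = 29y - 4y^2 + y^3, so AVC = VC/y = 29 - 4y + y^2 and MC = dTC/dy = 29 - 8y + 3y^2.
AVC is minimized where dAVC/dy = -4 + 2y = 0, at y = 2; min AVC = 29 - 4·2 + 2^2 = $25.
Since P = $24 < min AVC = $25, price fails to cover variable cost at any output.
Shutting down limits the loss to fixed cost, $284.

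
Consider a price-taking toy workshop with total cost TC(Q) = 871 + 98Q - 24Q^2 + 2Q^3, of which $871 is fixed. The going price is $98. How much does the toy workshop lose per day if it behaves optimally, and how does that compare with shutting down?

AVC = 98 - 24Q + 2Q^2; min AVC = $26 at Q = 6. Since P = $98 ≥ min AVC, the firm produces.
With MC = 98 - 48Q + 6Q^2, P = MC on the upward-sloping part at Q* = 8.
TR = 98·8 = 784. TC = 871 + 272 = 1143. Profit = 784 − 1143 = -$359.
That loss of $359 beats the $871 the firm would lose by shutting down; producing recovers $512 of fixed cost.

Profit = -$359 at Q = 8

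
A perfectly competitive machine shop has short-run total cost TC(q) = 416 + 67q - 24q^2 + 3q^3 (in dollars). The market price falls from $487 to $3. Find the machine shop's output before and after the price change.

Output falls from 10 to 0 (the firm shuts down)

AVC = 67 - 24q + 3q^2, minimized at q = 4 where min AVC = $19. MC = 67 - 48q + 9q^2.
With P = $487 above the shutdown price, P = MC gives q = 10.
At P = $3 < min AVC = $19, price no longer covers variable cost at any output, so the firm shuts down: q = 0.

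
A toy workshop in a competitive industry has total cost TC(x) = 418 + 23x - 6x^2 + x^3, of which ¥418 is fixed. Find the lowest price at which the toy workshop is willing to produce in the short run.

¥14 per unit

The shutdown price is the minimum of AVC. VC = 23x - 6x^2 + x^3, so AVC = 23 - 6x + x^2.
dAVC/dx = -6 + 2x = 0 gives x = 3. min AVC = 23 - 6·3 + 3^2 = 14.
For P < ¥14 the firm produces nothing.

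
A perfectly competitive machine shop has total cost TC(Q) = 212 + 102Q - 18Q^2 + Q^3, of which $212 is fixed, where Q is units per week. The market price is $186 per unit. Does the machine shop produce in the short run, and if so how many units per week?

Produce at Q = 14

From TC, MC = TC'(Q) = 102 - 36Q + 3Q^2 and AVC = VC/Q = 102 - 18Q + Q^2.
The AVC parabola has its vertex at Q = 18/2 = 9, where AVC = 102 - 18·9 + 9^2 = $21.
Since P = $186 ≥ min AVC = $21, price covers variable cost and the firm should produce.
Solving P = MC: -84 - 36Q + 3Q^2 = 0 ⇒ Q = -2 or 14. On the upward-sloping branch, Q* = 14.
Check: AVC at Q = 14 is $46 ≤ P, so revenue covers variable cost.
Profit = P·Q − TC = 186·14 − 856 = $1748.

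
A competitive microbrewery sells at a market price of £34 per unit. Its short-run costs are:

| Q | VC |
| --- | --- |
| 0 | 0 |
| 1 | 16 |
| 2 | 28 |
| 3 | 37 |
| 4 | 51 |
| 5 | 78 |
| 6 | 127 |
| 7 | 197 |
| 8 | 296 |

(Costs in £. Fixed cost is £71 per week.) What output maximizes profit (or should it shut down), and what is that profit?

Compute π = P·Q − TC at each output: Q=0: -71; Q=1: -53; Q=2: -31; Q=3: -6; Q=4: 14; Q=5: 21; Q=6: 6; Q=7: -30; Q=8: -95.
Profit is maximized at Q = 5. AVC there is 78/5 = £15.60 ≤ P, so producing beats shutting down (which would give -£71).

Q = 5; profit = £21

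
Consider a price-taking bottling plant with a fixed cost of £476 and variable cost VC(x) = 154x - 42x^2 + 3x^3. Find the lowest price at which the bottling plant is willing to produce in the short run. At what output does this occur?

Short-run supply begins at min AVC. From VC = 154x - 42x^2 + 3x^3, AVC = 154 - 42x + 3x^2.
At the minimum of AVC, MC = AVC. MC = 154 - 84x + 9x^2; setting MC = AVC gives 6x^2 - 42x = 0, so x = 7. min AVC = 7.
For P < £7 the firm produces nothing.

£7 per unit, at x = 7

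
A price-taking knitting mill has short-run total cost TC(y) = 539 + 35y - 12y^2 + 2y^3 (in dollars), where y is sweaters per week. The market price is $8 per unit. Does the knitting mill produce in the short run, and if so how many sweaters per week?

Variable cost is VC = 35y - 12y^2 + 2y^3, so AVC = VC/y = 35 - 12y + 2y^2 and MC = dTC/dy = 35 - 24y + 6y^2.
The AVC parabola has its vertex at y = 12/4 = 3, where AVC = 35 - 12·3 + 2·3^2 = $17.
Since P = $8 < min AVC = $17, price fails to cover variable cost at any output.
Best response: produce nothing and absorb the $539 fixed cost.

Shut down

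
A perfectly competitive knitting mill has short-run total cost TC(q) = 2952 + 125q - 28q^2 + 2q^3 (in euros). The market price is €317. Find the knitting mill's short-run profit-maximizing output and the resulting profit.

AVC = 125 - 28q + 2q^2; min AVC = €27 at q = 7. Since P = €317 ≥ min AVC, the firm produces.
MC = 125 - 56q + 6q^2. Setting P = MC and taking the root on the rising branch gives q* = 12.
TR = 317·12 = 3804. TC = 2952 + 924 = 3876. Profit = 3804 − 3876 = -€72.
By producing, the firm covers all variable cost plus €2880 of fixed cost; shutting down would lose the full €2952.

Profit = -€72 at q = 12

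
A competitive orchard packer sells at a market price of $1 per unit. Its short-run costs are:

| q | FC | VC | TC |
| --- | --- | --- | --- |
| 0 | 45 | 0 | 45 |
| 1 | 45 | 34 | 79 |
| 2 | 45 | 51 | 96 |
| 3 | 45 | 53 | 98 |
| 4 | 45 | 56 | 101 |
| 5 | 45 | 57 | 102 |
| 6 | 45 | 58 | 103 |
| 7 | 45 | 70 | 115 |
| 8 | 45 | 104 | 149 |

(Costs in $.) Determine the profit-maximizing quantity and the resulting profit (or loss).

Compute π = P·q − TC at each output: q=0: -45; q=1: -78; q=2: -94; q=3: -95; q=4: -97; q=5: -97; q=6: -97; q=7: -108; q=8: -141.
Profit is highest at q = 0. Equivalently, the lowest AVC in the table is 58/6 ≈ $9.67 at q = 6, and P = $1 falls below it — price never covers variable cost, so the firm shuts down and loses only its fixed cost.

q = 0 (shut down); profit = -$45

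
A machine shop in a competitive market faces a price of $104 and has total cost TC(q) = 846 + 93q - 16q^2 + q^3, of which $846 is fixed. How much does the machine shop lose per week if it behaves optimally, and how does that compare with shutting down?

Profit = -$120 at q = 11

AVC = 93 - 16q + q^2; min AVC = $29 at q = 8. Since P = $104 ≥ min AVC, the firm produces.
MC = 93 - 32q + 3q^2. Setting P = MC and taking the root on the rising branch gives q* = 11.
TR = 104·11 = 1144. TC = 846 + 418 = 1264. Profit = 1144 − 1264 = -$120.
By producing, the firm covers all variable cost plus $726 of fixed cost; shutting down would lose the full $846.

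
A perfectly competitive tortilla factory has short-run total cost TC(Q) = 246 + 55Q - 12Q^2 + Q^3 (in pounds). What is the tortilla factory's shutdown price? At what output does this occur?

The firm shuts down when price falls below the minimum of average variable cost. AVC = VC/Q = 55 - 12Q + Q^2.
dAVC/dQ = -12 + 2Q = 0 gives Q = 6. min AVC = 55 - 12·6 + 6^2 = 19.
So the shutdown price is £19.

£19 per unit, at Q = 6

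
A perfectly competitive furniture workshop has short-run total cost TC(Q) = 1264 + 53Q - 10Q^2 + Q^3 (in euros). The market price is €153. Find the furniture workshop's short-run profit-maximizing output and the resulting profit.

Profit = -€264 at Q = 10

AVC = 53 - 10Q + Q^2; min AVC = €28 at Q = 5. Since P = €153 ≥ min AVC, the firm produces.
With MC = 53 - 20Q + 3Q^2, P = MC on the upward-sloping part at Q* = 10.
TR = 153·10 = 1530. TC = 1264 + 530 = 1794. Profit = 1530 − 1794 = -€264.
Shutting down would mean losing the fixed cost of €1264, so operating at a loss of €264 is better by €1000.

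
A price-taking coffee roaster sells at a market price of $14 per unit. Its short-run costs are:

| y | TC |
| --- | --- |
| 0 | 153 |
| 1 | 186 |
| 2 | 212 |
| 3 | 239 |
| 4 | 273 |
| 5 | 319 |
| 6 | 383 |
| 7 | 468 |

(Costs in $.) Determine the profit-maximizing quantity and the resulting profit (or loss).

y = 0 (shut down); profit = -$153

Profit at each row (π = 14y − TC): y=0: -153; y=1: -172; y=2: -184; y=3: -197; y=4: -217; y=5: -249; y=6: -299; y=7: -370.
Profit is highest at y = 0. Equivalently, the lowest AVC in the table is 86/3 ≈ $28.67 at y = 3, and P = $14 falls below it — price never covers variable cost, so the firm shuts down and loses only its fixed cost.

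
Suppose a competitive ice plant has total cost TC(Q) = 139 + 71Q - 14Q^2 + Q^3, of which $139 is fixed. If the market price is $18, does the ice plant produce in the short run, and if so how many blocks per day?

Shut down

Variable cost is VC = 71Q - 14Q^2 + Q^3, so AVC = VC/Q = 71 - 14Q + Q^2 and MC = dTC/dQ = 71 - 28Q + 3Q^2.
AVC hits its minimum where MC = AVC, at Q = 7, giving min AVC = 71 - 14·7 + 7^2 = $22.
Since P = $18 < min AVC = $22, price fails to cover variable cost at any output.
Shutting down limits the loss to fixed cost, $139.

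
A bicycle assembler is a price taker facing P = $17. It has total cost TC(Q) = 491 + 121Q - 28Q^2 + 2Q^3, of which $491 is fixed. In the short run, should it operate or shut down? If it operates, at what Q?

Strip out fixed cost: VC = 121Q - 28Q^2 + 2Q^3. Then AVC = 121 - 28Q + 2Q^2 and MC = 121 - 56Q + 6Q^2.
AVC hits its minimum where MC = AVC, at Q = 7, giving min AVC = 121 - 28·7 + 2·7^2 = $23.
Since P = $17 < min AVC = $23, price fails to cover variable cost at any output.
Best response: produce nothing and absorb the $491 fixed cost.

Shut down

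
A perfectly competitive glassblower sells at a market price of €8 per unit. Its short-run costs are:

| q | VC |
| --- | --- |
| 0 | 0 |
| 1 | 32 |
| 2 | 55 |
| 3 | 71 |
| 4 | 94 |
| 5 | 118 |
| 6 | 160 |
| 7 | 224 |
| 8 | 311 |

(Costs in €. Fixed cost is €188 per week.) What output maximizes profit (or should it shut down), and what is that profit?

q = 0 (shut down); profit = -€188

Tabulate TR − TC: q=0: -188; q=1: -212; q=2: -227; q=3: -235; q=4: -250; q=5: -266; q=6: -300; q=7: -356; q=8: -435.
Profit is highest at q = 0. Equivalently, the lowest AVC in the table is 94/4 ≈ €23.50 at q = 4, and P = €8 falls below it — price never covers variable cost, so the firm shuts down and loses only its fixed cost.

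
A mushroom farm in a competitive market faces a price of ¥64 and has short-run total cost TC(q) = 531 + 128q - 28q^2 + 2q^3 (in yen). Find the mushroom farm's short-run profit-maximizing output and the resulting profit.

AVC = 128 - 28q + 2q^2 has its minimum ¥30 at q = 7; price ¥64 clears that bar, so the firm operates.
With MC = 128 - 56q + 6q^2, P = MC on the upward-sloping part at q* = 8.
TR = 64·8 = 512. TC = 531 + 256 = 787. Profit = 512 − 787 = -¥275.
By producing, the firm covers all variable cost plus ¥256 of fixed cost; shutting down would lose the full ¥531.

Profit = -¥275 at q = 8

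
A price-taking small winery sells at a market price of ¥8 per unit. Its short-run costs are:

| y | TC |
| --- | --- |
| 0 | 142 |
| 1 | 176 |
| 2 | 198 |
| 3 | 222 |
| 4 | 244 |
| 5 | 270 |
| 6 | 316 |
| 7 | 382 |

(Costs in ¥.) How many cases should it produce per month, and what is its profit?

Tabulate TR − TC: y=0: -142; y=1: -168; y=2: -182; y=3: -198; y=4: -212; y=5: -230; y=6: -268; y=7: -326.
Profit is highest at y = 0. Equivalently, the lowest AVC in the table is 102/4 ≈ ¥25.50 at y = 4, and P = ¥8 falls below it — price never covers variable cost, so the firm shuts down and loses only its fixed cost.

y = 0 (shut down); profit = -¥142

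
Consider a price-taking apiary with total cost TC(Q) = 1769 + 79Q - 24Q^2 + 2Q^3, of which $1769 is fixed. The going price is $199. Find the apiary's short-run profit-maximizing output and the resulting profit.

Profit = -$169 at Q = 10

AVC = 79 - 24Q + 2Q^2 has its minimum $7 at Q = 6; price $199 clears that bar, so the firm operates.
MC = 79 - 48Q + 6Q^2. Setting P = MC and taking the root on the rising branch gives Q* = 10.
TR = 199·10 = 1990. TC = 1769 + 390 = 2159. Profit = 1990 − 2159 = -$169.
By producing, the firm covers all variable cost plus $1600 of fixed cost; shutting down would lose the full $1769.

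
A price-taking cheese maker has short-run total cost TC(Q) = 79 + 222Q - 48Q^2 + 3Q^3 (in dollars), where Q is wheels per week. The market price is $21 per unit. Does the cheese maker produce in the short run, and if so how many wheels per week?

Shut down

Strip out fixed cost: VC = 222Q - 48Q^2 + 3Q^3. Then AVC = 222 - 48Q + 3Q^2 and MC = 222 - 96Q + 9Q^2.
AVC is minimized where dAVC/dQ = -48 + 6Q = 0, at Q = 8; min AVC = 222 - 48·8 + 3·8^2 = $30.
With P < min AVC ($21 < $30), every unit sold adds to the loss.
The firm minimizes its loss by shutting down and losing only its fixed cost of $79.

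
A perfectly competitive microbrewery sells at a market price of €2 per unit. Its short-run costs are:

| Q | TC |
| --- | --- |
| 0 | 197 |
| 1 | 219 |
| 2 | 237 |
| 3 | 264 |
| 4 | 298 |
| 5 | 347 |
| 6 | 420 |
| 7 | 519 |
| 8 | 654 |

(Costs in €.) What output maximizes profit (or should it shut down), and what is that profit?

Profit at each row (π = 2Q − TC): Q=0: -197; Q=1: -217; Q=2: -233; Q=3: -258; Q=4: -290; Q=5: -337; Q=6: -408; Q=7: -505; Q=8: -638.
Profit is highest at Q = 0. Equivalently, the lowest AVC in the table is 40/2 ≈ €20 at Q = 2, and P = €2 falls below it — price never covers variable cost, so the firm shuts down and loses only its fixed cost.

Q = 0 (shut down); profit = -€197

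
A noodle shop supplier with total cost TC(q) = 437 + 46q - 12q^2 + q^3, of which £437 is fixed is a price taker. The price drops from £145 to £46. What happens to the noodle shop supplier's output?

MC = 46 - 24q + 3q^2; the shutdown threshold is min AVC = £10 (at q = 6).
With P = £145 above the shutdown price, P = MC gives q = 11.
At P = £46 ≥ min AVC, set P = MC: q = 8. The firm stays open but cuts output.

Output falls from 11 to 8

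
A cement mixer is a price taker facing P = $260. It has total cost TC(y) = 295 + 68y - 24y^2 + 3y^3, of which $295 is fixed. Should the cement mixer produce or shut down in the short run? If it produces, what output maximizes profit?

Produce at y = 8

Variable cost is VC = 68y - 24y^2 + 3y^3, so AVC = VC/y = 68 - 24y + 3y^2 and MC = dTC/dy = 68 - 48y + 9y^2.
AVC is minimized where dAVC/dy = -24 + 6y = 0, at y = 4; min AVC = 68 - 24·4 + 3·4^2 = $20.
P = $260 exceeds min AVC = $20, so the firm stays open.
Set P = MC: 260 = 68 - 48y + 9y^2 → -192 - 48y + 9y^2 = 0. The roots are y = -8/3 and y = 8; the profit-maximizing output is on the rising part of MC, so y* = 8.
Check: AVC at y = 8 is $68 ≤ P, so revenue covers variable cost.
Profit = P·y − TC = 260·8 − 839 = $1241.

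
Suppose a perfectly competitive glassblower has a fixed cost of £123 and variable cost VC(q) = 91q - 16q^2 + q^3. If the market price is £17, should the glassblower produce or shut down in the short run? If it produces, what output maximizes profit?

From TC, MC = TC'(q) = 91 - 32q + 3q^2 and AVC = VC/q = 91 - 16q + q^2.
AVC hits its minimum where MC = AVC, at q = 8, giving min AVC = 91 - 16·8 + 8^2 = £27.
P = £17 lies below min AVC = £27; no output level covers variable cost.
The firm minimizes its loss by shutting down and losing only its fixed cost of £123.

Shut down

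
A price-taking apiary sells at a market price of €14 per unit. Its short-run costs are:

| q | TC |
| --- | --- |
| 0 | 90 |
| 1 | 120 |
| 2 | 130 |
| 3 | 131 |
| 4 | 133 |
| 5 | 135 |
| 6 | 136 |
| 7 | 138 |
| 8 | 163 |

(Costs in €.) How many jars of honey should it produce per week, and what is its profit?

q = 7; profit = -€40

Profit at each row (π = 14q − TC): q=0: -90; q=1: -106; q=2: -102; q=3: -89; q=4: -77; q=5: -65; q=6: -52; q=7: -40; q=8: -51.
Profit is maximized at q = 7. AVC there is 48/7 = €6.86 ≤ P, so producing beats shutting down (which would give -€90).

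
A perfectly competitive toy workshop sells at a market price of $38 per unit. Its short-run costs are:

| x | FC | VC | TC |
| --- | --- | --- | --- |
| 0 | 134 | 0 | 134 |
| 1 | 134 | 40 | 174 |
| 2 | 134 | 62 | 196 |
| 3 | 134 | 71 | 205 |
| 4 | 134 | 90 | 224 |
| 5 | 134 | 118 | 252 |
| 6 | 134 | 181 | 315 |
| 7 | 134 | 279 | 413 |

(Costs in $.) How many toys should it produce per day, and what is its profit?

x = 5; profit = -$62

Compute π = P·x − TC at each output: x=0: -134; x=1: -136; x=2: -120; x=3: -91; x=4: -72; x=5: -62; x=6: -87; x=7: -147.
Profit is maximized at x = 5. AVC there is 118/5 = $23.60 ≤ P, so producing beats shutting down (which would give -$134).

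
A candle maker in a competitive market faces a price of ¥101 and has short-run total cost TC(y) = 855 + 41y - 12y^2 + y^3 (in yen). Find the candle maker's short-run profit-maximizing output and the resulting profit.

Profit = -¥55 at y = 10

AVC = 41 - 12y + y^2; min AVC = ¥5 at y = 6. Since P = ¥101 ≥ min AVC, the firm produces.
With MC = 41 - 24y + 3y^2, P = MC on the upward-sloping part at y* = 10.
TR = 101·10 = 1010. TC = 855 + 210 = 1065. Profit = 1010 − 1065 = -¥55.
That loss of ¥55 beats the ¥855 the firm would lose by shutting down; producing recovers ¥800 of fixed cost.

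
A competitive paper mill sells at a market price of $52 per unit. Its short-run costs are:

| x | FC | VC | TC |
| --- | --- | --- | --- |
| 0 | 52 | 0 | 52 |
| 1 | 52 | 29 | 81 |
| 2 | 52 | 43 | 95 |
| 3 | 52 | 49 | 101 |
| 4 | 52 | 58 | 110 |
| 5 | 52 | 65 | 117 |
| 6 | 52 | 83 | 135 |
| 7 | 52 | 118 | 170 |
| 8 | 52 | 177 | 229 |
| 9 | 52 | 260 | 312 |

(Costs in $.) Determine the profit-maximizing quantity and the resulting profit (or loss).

x = 7; profit = $194

Tabulate TR − TC: x=0: -52; x=1: -29; x=2: 9; x=3: 55; x=4: 98; x=5: 143; x=6: 177; x=7: 194; x=8: 187; x=9: 156.
Profit is maximized at x = 7. AVC there is 118/7 = $16.86 ≤ P, so producing beats shutting down (which would give -$52).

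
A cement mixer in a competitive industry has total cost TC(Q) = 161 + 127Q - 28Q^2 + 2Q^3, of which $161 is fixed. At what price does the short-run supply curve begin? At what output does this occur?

The firm shuts down when price falls below the minimum of average variable cost. AVC = VC/Q = 127 - 28Q + 2Q^2.
At the minimum of AVC, MC = AVC. MC = 127 - 56Q + 6Q^2; setting MC = AVC gives 4Q^2 - 28Q = 0, so Q = 7. min AVC = 29.
So the shutdown price is $29.

$29 per unit, at Q = 7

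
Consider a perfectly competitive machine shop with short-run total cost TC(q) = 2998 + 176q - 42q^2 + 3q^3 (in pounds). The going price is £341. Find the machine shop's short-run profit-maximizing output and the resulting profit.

Profit = -£94 at q = 11

AVC = 176 - 42q + 3q^2; min AVC = £29 at q = 7. Since P = £341 ≥ min AVC, the firm produces.
With MC = 176 - 84q + 9q^2, P = MC on the upward-sloping part at q* = 11.
TR = 341·11 = 3751. TC = 2998 + 847 = 3845. Profit = 3751 − 3845 = -£94.
That loss of £94 beats the £2998 the firm would lose by shutting down; producing recovers £2904 of fixed cost.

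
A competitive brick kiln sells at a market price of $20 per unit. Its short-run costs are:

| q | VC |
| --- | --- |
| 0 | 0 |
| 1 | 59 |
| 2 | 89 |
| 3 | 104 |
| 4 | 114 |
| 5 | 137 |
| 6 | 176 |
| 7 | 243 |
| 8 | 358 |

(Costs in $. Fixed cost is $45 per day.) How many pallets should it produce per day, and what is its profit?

Tabulate TR − TC: q=0: -45; q=1: -84; q=2: -94; q=3: -89; q=4: -79; q=5: -82; q=6: -101; q=7: -148; q=8: -243.
Profit is highest at q = 0. Equivalently, the lowest AVC in the table is 137/5 ≈ $27.40 at q = 5, and P = $20 falls below it — price never covers variable cost, so the firm shuts down and loses only its fixed cost.

q = 0 (shut down); profit = -$45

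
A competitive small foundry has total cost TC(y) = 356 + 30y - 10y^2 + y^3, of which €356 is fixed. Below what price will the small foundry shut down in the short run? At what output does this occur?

Short-run supply begins at min AVC. From VC = 30y - 10y^2 + y^3, AVC = 30 - 10y + y^2.
At the minimum of AVC, MC = AVC. MC = 30 - 20y + 3y^2; setting MC = AVC gives 2y^2 - 10y = 0, so y = 5. min AVC = 5.
So the shutdown price is €5.

€5 per unit, at y = 5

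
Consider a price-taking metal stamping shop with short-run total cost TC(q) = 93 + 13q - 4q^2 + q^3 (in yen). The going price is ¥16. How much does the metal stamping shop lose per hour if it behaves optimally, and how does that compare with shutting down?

Profit = -¥75 at q = 3

AVC = 13 - 4q + q^2 has its minimum ¥9 at q = 2; price ¥16 clears that bar, so the firm operates.
With MC = 13 - 8q + 3q^2, P = MC on the upward-sloping part at q* = 3.
TR = 16·3 = 48. TC = 93 + 30 = 123. Profit = 48 − 123 = -¥75.
By producing, the firm covers all variable cost plus ¥18 of fixed cost; shutting down would lose the full ¥93.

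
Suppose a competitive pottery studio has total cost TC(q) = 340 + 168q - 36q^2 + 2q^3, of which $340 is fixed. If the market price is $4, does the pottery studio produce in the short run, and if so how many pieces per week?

From TC, MC = TC'(q) = 168 - 72q + 6q^2 and AVC = VC/q = 168 - 36q + 2q^2.
The AVC parabola has its vertex at q = 36/4 = 9, where AVC = 168 - 36·9 + 2·9^2 = $6.
With P < min AVC ($4 < $6), every unit sold adds to the loss.
Shutting down limits the loss to fixed cost, $340.

Shut down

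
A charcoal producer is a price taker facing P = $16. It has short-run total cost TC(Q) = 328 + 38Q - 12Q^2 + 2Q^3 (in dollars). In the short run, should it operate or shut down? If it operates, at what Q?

From TC, MC = TC'(Q) = 38 - 24Q + 6Q^2 and AVC = VC/Q = 38 - 12Q + 2Q^2.
AVC hits its minimum where MC = AVC, at Q = 3, giving min AVC = 38 - 12·3 + 2·3^2 = $20.
Since P = $16 < min AVC = $20, price fails to cover variable cost at any output.
Best response: produce nothing and absorb the $328 fixed cost.

Shut down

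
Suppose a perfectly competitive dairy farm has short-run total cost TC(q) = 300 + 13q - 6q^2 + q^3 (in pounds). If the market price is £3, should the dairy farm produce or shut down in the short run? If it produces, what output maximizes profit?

Strip out fixed cost: VC = 13q - 6q^2 + q^3. Then AVC = 13 - 6q + q^2 and MC = 13 - 12q + 3q^2.
The AVC parabola has its vertex at q = 6/2 = 3, where AVC = 13 - 6·3 + 3^2 = £4.
With P < min AVC (£3 < £4), every unit sold adds to the loss.
Best response: produce nothing and absorb the £300 fixed cost.

Shut down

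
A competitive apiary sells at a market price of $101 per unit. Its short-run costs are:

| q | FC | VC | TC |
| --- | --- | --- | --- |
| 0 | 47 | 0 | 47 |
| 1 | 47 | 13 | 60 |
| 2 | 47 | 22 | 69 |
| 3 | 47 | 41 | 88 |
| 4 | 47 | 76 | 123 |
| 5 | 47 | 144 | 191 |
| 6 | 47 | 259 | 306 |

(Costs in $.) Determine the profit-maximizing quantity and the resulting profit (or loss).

Tabulate TR − TC: q=0: -47; q=1: 41; q=2: 133; q=3: 215; q=4: 281; q=5: 314; q=6: 300.
Profit is maximized at q = 5. AVC there is 144/5 = $28.80 ≤ P, so producing beats shutting down (which would give -$47).

q = 5; profit = $314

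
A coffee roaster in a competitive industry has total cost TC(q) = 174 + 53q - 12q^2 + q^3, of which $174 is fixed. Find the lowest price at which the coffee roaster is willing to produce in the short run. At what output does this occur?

Short-run supply begins at min AVC. From VC = 53q - 12q^2 + q^3, AVC = 53 - 12q + q^2.
dAVC/dq = -12 + 2q = 0 gives q = 6. min AVC = 53 - 12·6 + 6^2 = 17.
So the shutdown price is $17.

$17 per unit, at q = 6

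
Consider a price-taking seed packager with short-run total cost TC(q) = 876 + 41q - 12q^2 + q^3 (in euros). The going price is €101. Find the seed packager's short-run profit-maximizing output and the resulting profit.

Profit = -€76 at q = 10

AVC = 41 - 12q + q^2; min AVC = €5 at q = 6. Since P = €101 ≥ min AVC, the firm produces.
With MC = 41 - 24q + 3q^2, P = MC on the upward-sloping part at q* = 10.
TR = 101·10 = 1010. TC = 876 + 210 = 1086. Profit = 1010 − 1086 = -€76.
Shutting down would mean losing the fixed cost of €876, so operating at a loss of €76 is better by €800.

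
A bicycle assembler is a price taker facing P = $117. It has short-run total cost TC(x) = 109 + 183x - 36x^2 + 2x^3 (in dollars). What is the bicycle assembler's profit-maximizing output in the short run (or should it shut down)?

From TC, MC = TC'(x) = 183 - 72x + 6x^2 and AVC = VC/x = 183 - 36x + 2x^2.
The AVC parabola has its vertex at x = 36/4 = 9, where AVC = 183 - 36·9 + 2·9^2 = $21.
Since P = $117 ≥ min AVC = $21, price covers variable cost and the firm should produce.
Set P = MC: 117 = 183 - 72x + 6x^2 → 66 - 72x + 6x^2 = 0. The roots are x = 1 and x = 11; the profit-maximizing output is on the rising part of MC, so x* = 11.
Check: AVC at x = 11 is $29 ≤ P, so revenue covers variable cost.
Profit = P·x − TC = 117·11 − 428 = $859.

Produce at x = 11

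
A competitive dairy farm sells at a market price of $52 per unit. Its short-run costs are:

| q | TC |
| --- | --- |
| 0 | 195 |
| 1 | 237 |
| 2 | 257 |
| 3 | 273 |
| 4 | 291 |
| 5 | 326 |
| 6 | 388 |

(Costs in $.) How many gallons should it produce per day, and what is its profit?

Profit at each row (π = 52q − TC): q=0: -195; q=1: -185; q=2: -153; q=3: -117; q=4: -83; q=5: -66; q=6: -76.
Profit is maximized at q = 5. AVC there is 131/5 = $26.20 ≤ P, so producing beats shutting down (which would give -$195).

q = 5; profit = -$66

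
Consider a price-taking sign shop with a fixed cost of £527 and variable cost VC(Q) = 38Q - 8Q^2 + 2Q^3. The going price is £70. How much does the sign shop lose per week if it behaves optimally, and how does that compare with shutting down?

Profit = -£399 at Q = 4

AVC = 38 - 8Q + 2Q^2; min AVC = £30 at Q = 2. Since P = £70 ≥ min AVC, the firm produces.
With MC = 38 - 16Q + 6Q^2, P = MC on the upward-sloping part at Q* = 4.
TR = 70·4 = 280. TC = 527 + 152 = 679. Profit = 280 − 679 = -£399.
Shutting down would mean losing the fixed cost of £527, so operating at a loss of £399 is better by £128.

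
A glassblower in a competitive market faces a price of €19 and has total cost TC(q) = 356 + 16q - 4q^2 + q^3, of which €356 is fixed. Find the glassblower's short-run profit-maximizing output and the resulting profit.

Profit = -€338 at q = 3

AVC = 16 - 4q + q^2; min AVC = €12 at q = 2. Since P = €19 ≥ min AVC, the firm produces.
With MC = 16 - 8q + 3q^2, P = MC on the upward-sloping part at q* = 3.
TR = 19·3 = 57. TC = 356 + 39 = 395. Profit = 57 − 395 = -€338.
Shutting down would mean losing the fixed cost of €356, so operating at a loss of €338 is better by €18.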